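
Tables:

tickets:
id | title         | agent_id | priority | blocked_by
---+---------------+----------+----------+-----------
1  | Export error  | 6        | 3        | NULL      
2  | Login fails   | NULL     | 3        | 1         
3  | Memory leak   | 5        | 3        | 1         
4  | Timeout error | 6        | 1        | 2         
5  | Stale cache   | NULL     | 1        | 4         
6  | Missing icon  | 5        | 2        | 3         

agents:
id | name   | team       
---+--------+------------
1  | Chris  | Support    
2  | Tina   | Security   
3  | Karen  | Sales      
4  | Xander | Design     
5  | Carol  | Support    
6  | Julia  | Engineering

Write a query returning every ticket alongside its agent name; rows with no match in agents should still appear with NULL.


LEFT JOIN keeps every row from tickets (the left table); where agent_id has no match in agents, the agent columns become NULL. Walk through each ticket:
  - ticket 1 (Export error): agent_id=6 -> matches Julia
  - ticket 2 (Login fails): agent_id=NULL, no match -> kept with NULL
  - ticket 3 (Memory leak): agent_id=5 -> matches Carol
  - ticket 4 (Timeout error): agent_id=6 -> matches Julia
  - ticket 5 (Stale cache): agent_id=NULL, no match -> kept with NULL
  - ticket 6 (Missing icon): agent_id=5 -> matches Carol
All 6 rows appear; 2 have NULL agent.

SQL:
SELECT a.title, b.name AS agent
FROM tickets a
LEFT JOIN agents b ON a.agent_id = b.id

Result:
title         | agent
--------------+------
Export error  | Julia
Login fails   | NULL 
Memory leak   | Carol
Timeout error | Julia
Stale cache   | NULL 
Missing icon  | Carol


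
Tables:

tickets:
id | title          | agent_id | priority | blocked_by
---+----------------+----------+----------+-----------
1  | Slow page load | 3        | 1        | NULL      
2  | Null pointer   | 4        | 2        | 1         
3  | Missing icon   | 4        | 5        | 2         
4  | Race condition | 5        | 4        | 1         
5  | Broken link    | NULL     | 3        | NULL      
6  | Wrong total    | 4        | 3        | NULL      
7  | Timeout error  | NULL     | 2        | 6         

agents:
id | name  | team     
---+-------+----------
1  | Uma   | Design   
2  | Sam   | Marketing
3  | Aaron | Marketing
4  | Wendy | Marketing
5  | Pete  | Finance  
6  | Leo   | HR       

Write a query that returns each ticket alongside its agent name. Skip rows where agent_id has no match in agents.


INNER JOIN keeps only tickets rows whose agent_id matches an id in agents. Walk through each ticket:
  - ticket 1 (Slow page load): agent_id=3 -> matches Aaron
  - ticket 2 (Null pointer): agent_id=4 -> matches Wendy
  - ticket 3 (Missing icon): agent_id=4 -> matches Wendy
  - ticket 4 (Race condition): agent_id=5 -> matches Pete
  - ticket 5 (Broken link): agent_id=NULL, no match -> dropped
  - ticket 6 (Wrong total): agent_id=4 -> matches Wendy
  - ticket 7 (Timeout error): agent_id=NULL, no match -> dropped
So 2 of 7 rows are dropped.

SQL:
SELECT a.title, b.name AS agent
FROM tickets a
INNER JOIN agents b ON a.agent_id = b.id

Result:
title          | agent
---------------+------
Slow page load | Aaron
Null pointer   | Wendy
Missing icon   | Wendy
Race condition | Pete 
Wrong total    | Wendy


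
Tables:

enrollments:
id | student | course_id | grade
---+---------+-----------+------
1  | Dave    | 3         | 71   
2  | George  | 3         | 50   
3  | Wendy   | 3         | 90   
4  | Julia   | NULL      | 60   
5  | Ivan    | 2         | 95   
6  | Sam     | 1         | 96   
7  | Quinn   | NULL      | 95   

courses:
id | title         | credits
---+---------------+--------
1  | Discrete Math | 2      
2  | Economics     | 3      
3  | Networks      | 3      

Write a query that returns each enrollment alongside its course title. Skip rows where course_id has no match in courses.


INNER JOIN keeps only enrollments rows whose course_id matches an id in courses. Walk through each enrollment:
  - enrollment 1 (Dave): course_id=3 -> matches Networks
  - enrollment 2 (George): course_id=3 -> matches Networks
  - enrollment 3 (Wendy): course_id=3 -> matches Networks
  - enrollment 4 (Julia): course_id=NULL, no match -> dropped
  - enrollment 5 (Ivan): course_id=2 -> matches Economics
  - enrollment 6 (Sam): course_id=1 -> matches Discrete Math
  - enrollment 7 (Quinn): course_id=NULL, no match -> dropped
So 2 of 7 rows are dropped.

SQL:
SELECT a.student, b.title AS course
FROM enrollments a
INNER JOIN courses b ON a.course_id = b.id

Result:
student | course       
--------+--------------
Dave    | Networks     
George  | Networks     
Wendy   | Networks     
Ivan    | Economics    
Sam     | Discrete Math


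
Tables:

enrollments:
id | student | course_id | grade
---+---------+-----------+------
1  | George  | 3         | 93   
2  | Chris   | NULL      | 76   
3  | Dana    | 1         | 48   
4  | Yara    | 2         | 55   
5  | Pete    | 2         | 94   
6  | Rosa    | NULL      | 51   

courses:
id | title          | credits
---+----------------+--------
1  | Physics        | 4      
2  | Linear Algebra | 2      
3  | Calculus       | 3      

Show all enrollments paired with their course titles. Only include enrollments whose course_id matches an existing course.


INNER JOIN keeps only enrollments rows whose course_id matches an id in courses. Walk through each enrollment:
  - enrollment 1 (George): course_id=3 -> matches Calculus
  - enrollment 2 (Chris): course_id=NULL, no match -> dropped
  - enrollment 3 (Dana): course_id=1 -> matches Physics
  - enrollment 4 (Yara): course_id=2 -> matches Linear Algebra
  - enrollment 5 (Pete): course_id=2 -> matches Linear Algebra
  - enrollment 6 (Rosa): course_id=NULL, no match -> dropped
So 2 of 6 rows are dropped.

SQL:
SELECT a.student, b.title AS course
FROM enrollments a
INNER JOIN courses b ON a.course_id = b.id

Result:
student | course        
--------+---------------
George  | Calculus      
Dana    | Physics       
Yara    | Linear Algebra
Pete    | Linear Algebra


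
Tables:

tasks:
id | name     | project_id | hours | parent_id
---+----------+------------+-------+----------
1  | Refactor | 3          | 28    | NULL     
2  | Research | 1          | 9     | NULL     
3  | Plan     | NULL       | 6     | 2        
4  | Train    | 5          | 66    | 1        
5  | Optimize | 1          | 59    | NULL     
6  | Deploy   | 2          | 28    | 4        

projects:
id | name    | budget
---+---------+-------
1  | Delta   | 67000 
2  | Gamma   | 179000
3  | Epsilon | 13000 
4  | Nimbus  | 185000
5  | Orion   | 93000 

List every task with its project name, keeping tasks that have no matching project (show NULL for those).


LEFT JOIN keeps every row from tasks (the left table); where project_id has no match in projects, the project columns become NULL. Walk through each task:
  - task 1 (Refactor): project_id=3 -> matches Epsilon
  - task 2 (Research): project_id=1 -> matches Delta
  - task 3 (Plan): project_id=NULL, no match -> kept with NULL
  - task 4 (Train): project_id=5 -> matches Orion
  - task 5 (Optimize): project_id=1 -> matches Delta
  - task 6 (Deploy): project_id=2 -> matches Gamma
All 6 rows appear; 1 has NULL project.

SQL:
SELECT a.name, b.name AS project
FROM tasks a
LEFT JOIN projects b ON a.project_id = b.id

Result:
name     | project
---------+--------
Refactor | Epsilon
Research | Delta  
Plan     | NULL   
Train    | Orion  
Optimize | Delta  
Deploy   | Gamma  


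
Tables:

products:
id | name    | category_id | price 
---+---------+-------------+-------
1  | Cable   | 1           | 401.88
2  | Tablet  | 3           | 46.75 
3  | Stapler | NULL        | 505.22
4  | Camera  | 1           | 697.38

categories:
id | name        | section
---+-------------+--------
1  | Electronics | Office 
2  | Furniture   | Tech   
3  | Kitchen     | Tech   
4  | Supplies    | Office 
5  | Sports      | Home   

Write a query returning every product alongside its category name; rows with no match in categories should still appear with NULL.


LEFT JOIN keeps every row from products (the left table); where category_id has no match in categories, the category columns become NULL. Walk through each product:
  - product 1 (Cable): category_id=1 -> matches Electronics
  - product 2 (Tablet): category_id=3 -> matches Kitchen
  - product 3 (Stapler): category_id=NULL, no match -> kept with NULL
  - product 4 (Camera): category_id=1 -> matches Electronics
All 4 rows appear; 1 has NULL category.

SQL:
SELECT a.name, b.name AS category
FROM products a
LEFT JOIN categories b ON a.category_id = b.id

Result:
name    | category   
--------+------------
Cable   | Electronics
Tablet  | Kitchen    
Stapler | NULL       
Camera  | Electronics


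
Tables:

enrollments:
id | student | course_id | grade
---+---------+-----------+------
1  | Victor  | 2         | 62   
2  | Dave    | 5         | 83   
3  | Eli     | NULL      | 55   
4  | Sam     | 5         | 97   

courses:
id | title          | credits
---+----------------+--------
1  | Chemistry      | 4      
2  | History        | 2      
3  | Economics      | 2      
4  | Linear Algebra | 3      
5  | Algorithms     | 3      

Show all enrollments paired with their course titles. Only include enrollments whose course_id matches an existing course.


INNER JOIN keeps only enrollments rows whose course_id matches an id in courses. Walk through each enrollment:
  - enrollment 1 (Victor): course_id=2 -> matches History
  - enrollment 2 (Dave): course_id=5 -> matches Algorithms
  - enrollment 3 (Eli): course_id=NULL, no match -> dropped
  - enrollment 4 (Sam): course_id=5 -> matches Algorithms
So 1 of 4 rows is dropped.

SQL:
SELECT a.student, b.title AS course
FROM enrollments a
INNER JOIN courses b ON a.course_id = b.id

Result:
student | course    
--------+-----------
Victor  | History   
Dave    | Algorithms
Sam     | Algorithms


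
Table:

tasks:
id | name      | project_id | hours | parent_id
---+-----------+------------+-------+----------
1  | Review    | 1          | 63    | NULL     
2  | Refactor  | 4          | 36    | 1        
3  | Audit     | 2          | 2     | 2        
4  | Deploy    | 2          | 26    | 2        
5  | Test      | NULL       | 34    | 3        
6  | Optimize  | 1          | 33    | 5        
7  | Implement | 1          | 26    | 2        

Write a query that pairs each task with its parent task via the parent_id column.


This is a self-join: tasks is joined to a second copy of itself, matching each row's parent_id to another row's id. Use LEFT JOIN so rows with parent_id=NULL are kept.
  - task 1 (Review): parent_id=NULL -> NULL
  - task 2 (Refactor): parent_id=1 -> Review
  - task 3 (Audit): parent_id=2 -> Refactor
  - task 4 (Deploy): parent_id=2 -> Refactor
  - task 5 (Test): parent_id=3 -> Audit
  - task 6 (Optimize): parent_id=5 -> Test
  - task 7 (Implement): parent_id=2 -> Refactor

SQL:
SELECT a.name AS item, b.name AS parent
FROM tasks a
LEFT JOIN tasks b ON a.parent_id = b.id

Result:
item      | parent  
----------+---------
Review    | NULL    
Refactor  | Review  
Audit     | Refactor
Deploy    | Refactor
Test      | Audit   
Optimize  | Test    
Implement | Refactor


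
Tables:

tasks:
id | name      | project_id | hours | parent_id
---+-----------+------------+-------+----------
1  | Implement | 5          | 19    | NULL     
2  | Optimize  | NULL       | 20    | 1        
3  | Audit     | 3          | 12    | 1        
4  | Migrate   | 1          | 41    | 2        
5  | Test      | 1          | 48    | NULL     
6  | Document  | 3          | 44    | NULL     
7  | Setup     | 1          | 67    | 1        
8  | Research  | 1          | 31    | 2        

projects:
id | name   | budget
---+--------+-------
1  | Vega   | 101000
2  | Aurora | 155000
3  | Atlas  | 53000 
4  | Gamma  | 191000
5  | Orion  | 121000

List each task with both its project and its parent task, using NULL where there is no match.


Two LEFT JOINs from the same base table tasks: one to projects via project_id, one to tasks itself via parent_id. Both are LEFT so every task is preserved.
Match against projects:
  - task 1 (Implement): project_id=5 -> matches Orion
  - task 2 (Optimize): project_id=NULL, no match -> kept with NULL
  - task 3 (Audit): project_id=3 -> matches Atlas
  - task 4 (Migrate): project_id=1 -> matches Vega
  - task 5 (Test): project_id=1 -> matches Vega
  - task 6 (Document): project_id=3 -> matches Atlas
  - task 7 (Setup): project_id=1 -> matches Vega
  - task 8 (Research): project_id=1 -> matches Vega
Match against tasks (self):
  - task 1 (Implement): parent_id=NULL -> NULL
  - task 2 (Optimize): parent_id=1 -> Implement
  - task 3 (Audit): parent_id=1 -> Implement
  - task 4 (Migrate): parent_id=2 -> Optimize
  - task 5 (Test): parent_id=NULL -> NULL
  - task 6 (Document): parent_id=NULL -> NULL
  - task 7 (Setup): parent_id=1 -> Implement
  - task 8 (Research): parent_id=2 -> Optimize

SQL:
SELECT a.name, b.name AS project, c.name AS parent
FROM tasks a
LEFT JOIN projects b ON a.project_id = b.id
LEFT JOIN tasks c ON a.parent_id = c.id

Result:
name      | project | parent   
----------+---------+----------
Implement | Orion   | NULL     
Optimize  | NULL    | Implement
Audit     | Atlas   | Implement
Migrate   | Vega    | Optimize 
Test      | Vega    | NULL     
Document  | Atlas   | NULL     
Setup     | Vega    | Implement
Research  | Vega    | Optimize 


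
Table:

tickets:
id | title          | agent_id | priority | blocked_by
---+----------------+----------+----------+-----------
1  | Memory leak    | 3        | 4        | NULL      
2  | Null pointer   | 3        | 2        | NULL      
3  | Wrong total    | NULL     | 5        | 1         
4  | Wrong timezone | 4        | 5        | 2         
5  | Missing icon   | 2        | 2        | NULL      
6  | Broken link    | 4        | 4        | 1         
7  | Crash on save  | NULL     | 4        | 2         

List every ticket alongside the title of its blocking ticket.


This is a self-join: tickets is joined to a second copy of itself, matching each row's blocked_by to another row's id. Use LEFT JOIN so rows with blocked_by=NULL are kept.
  - ticket 1 (Memory leak): blocked_by=NULL -> NULL
  - ticket 2 (Null pointer): blocked_by=NULL -> NULL
  - ticket 3 (Wrong total): blocked_by=1 -> Memory leak
  - ticket 4 (Wrong timezone): blocked_by=2 -> Null pointer
  - ticket 5 (Missing icon): blocked_by=NULL -> NULL
  - ticket 6 (Broken link): blocked_by=1 -> Memory leak
  - ticket 7 (Crash on save): blocked_by=2 -> Null pointer

SQL:
SELECT a.title AS item, b.title AS blocked_by
FROM tickets a
LEFT JOIN tickets b ON a.blocked_by = b.id

Result:
item           | blocked_by  
---------------+-------------
Memory leak    | NULL        
Null pointer   | NULL        
Wrong total    | Memory leak 
Wrong timezone | Null pointer
Missing icon   | NULL        
Broken link    | Memory leak 
Crash on save  | Null pointer


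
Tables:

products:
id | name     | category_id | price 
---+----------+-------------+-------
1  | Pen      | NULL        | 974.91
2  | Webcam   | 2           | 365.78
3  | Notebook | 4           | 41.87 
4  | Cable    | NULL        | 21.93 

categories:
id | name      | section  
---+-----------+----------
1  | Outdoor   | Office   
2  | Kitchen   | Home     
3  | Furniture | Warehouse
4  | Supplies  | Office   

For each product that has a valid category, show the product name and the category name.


INNER JOIN keeps only products rows whose category_id matches an id in categories. Walk through each product:
  - product 1 (Pen): category_id=NULL, no match -> dropped
  - product 2 (Webcam): category_id=2 -> matches Kitchen
  - product 3 (Notebook): category_id=4 -> matches Supplies
  - product 4 (Cable): category_id=NULL, no match -> dropped
So 2 of 4 rows are dropped.

SQL:
SELECT a.name, b.name AS category
FROM products a
INNER JOIN categories b ON a.category_id = b.id

Result:
name     | category
---------+---------
Webcam   | Kitchen 
Notebook | Supplies


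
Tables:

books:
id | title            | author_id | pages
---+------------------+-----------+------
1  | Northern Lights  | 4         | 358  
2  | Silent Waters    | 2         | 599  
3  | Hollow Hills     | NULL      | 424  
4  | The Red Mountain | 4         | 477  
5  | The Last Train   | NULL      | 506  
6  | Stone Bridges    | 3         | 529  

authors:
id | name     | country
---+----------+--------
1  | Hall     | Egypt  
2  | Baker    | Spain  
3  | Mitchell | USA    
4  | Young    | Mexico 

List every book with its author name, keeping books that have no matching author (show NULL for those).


LEFT JOIN keeps every row from books (the left table); where author_id has no match in authors, the author columns become NULL. Walk through each book:
  - book 1 (Northern Lights): author_id=4 -> matches Young
  - book 2 (Silent Waters): author_id=2 -> matches Baker
  - book 3 (Hollow Hills): author_id=NULL, no match -> kept with NULL
  - book 4 (The Red Mountain): author_id=4 -> matches Young
  - book 5 (The Last Train): author_id=NULL, no match -> kept with NULL
  - book 6 (Stone Bridges): author_id=3 -> matches Mitchell
All 6 rows appear; 2 have NULL author.

SQL:
SELECT a.title, b.name AS author
FROM books a
LEFT JOIN authors b ON a.author_id = b.id

Result:
title            | author  
-----------------+---------
Northern Lights  | Young   
Silent Waters    | Baker   
Hollow Hills     | NULL    
The Red Mountain | Young   
The Last Train   | NULL    
Stone Bridges    | Mitchell


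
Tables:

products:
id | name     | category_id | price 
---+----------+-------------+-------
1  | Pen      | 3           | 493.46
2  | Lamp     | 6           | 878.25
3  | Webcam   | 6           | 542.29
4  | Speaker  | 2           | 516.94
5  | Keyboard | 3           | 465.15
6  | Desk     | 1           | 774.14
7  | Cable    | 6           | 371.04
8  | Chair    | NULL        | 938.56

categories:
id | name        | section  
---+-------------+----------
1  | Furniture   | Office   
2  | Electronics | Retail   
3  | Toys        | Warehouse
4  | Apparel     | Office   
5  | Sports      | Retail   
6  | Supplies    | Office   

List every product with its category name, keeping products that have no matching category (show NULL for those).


LEFT JOIN keeps every row from products (the left table); where category_id has no match in categories, the category columns become NULL. Walk through each product:
  - product 1 (Pen): category_id=3 -> matches Toys
  - product 2 (Lamp): category_id=6 -> matches Supplies
  - product 3 (Webcam): category_id=6 -> matches Supplies
  - product 4 (Speaker): category_id=2 -> matches Electronics
  - product 5 (Keyboard): category_id=3 -> matches Toys
  - product 6 (Desk): category_id=1 -> matches Furniture
  - product 7 (Cable): category_id=6 -> matches Supplies
  - product 8 (Chair): category_id=NULL, no match -> kept with NULL
All 8 rows appear; 1 has NULL category.

SQL:
SELECT a.name, b.name AS category
FROM products a
LEFT JOIN categories b ON a.category_id = b.id

Result:
name     | category   
---------+------------
Pen      | Toys       
Lamp     | Supplies   
Webcam   | Supplies   
Speaker  | Electronics
Keyboard | Toys       
Desk     | Furniture  
Cable    | Supplies   
Chair    | NULL       


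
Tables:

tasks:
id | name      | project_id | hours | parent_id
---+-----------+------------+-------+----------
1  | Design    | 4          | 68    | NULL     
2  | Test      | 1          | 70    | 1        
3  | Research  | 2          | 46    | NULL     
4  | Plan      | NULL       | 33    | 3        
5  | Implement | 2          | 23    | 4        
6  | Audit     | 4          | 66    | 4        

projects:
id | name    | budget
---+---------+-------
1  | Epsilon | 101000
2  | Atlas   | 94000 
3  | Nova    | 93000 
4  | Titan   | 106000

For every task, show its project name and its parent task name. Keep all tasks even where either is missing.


Two LEFT JOINs from the same base table tasks: one to projects via project_id, one to tasks itself via parent_id. Both are LEFT so every task is preserved.
Match against projects:
  - task 1 (Design): project_id=4 -> matches Titan
  - task 2 (Test): project_id=1 -> matches Epsilon
  - task 3 (Research): project_id=2 -> matches Atlas
  - task 4 (Plan): project_id=NULL, no match -> kept with NULL
  - task 5 (Implement): project_id=2 -> matches Atlas
  - task 6 (Audit): project_id=4 -> matches Titan
Match against tasks (self):
  - task 1 (Design): parent_id=NULL -> NULL
  - task 2 (Test): parent_id=1 -> Design
  - task 3 (Research): parent_id=NULL -> NULL
  - task 4 (Plan): parent_id=3 -> Research
  - task 5 (Implement): parent_id=4 -> Plan
  - task 6 (Audit): parent_id=4 -> Plan

SQL:
SELECT a.name, b.name AS project, c.name AS parent
FROM tasks a
LEFT JOIN projects b ON a.project_id = b.id
LEFT JOIN tasks c ON a.parent_id = c.id

Result:
name      | project | parent  
----------+---------+---------
Design    | Titan   | NULL    
Test      | Epsilon | Design  
Research  | Atlas   | NULL    
Plan      | NULL    | Research
Implement | Atlas   | Plan    
Audit     | Titan   | Plan    


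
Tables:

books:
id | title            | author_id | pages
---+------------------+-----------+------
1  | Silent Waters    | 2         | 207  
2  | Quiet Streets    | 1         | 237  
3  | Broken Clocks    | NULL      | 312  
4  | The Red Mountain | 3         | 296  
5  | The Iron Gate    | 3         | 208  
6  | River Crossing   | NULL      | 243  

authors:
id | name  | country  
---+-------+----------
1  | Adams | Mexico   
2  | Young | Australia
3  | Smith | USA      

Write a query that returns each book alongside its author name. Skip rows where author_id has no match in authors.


INNER JOIN keeps only books rows whose author_id matches an id in authors. Walk through each book:
  - book 1 (Silent Waters): author_id=2 -> matches Young
  - book 2 (Quiet Streets): author_id=1 -> matches Adams
  - book 3 (Broken Clocks): author_id=NULL, no match -> dropped
  - book 4 (The Red Mountain): author_id=3 -> matches Smith
  - book 5 (The Iron Gate): author_id=3 -> matches Smith
  - book 6 (River Crossing): author_id=NULL, no match -> dropped
So 2 of 6 rows are dropped.

SQL:
SELECT a.title, b.name AS author
FROM books a
INNER JOIN authors b ON a.author_id = b.id

Result:
title            | author
-----------------+-------
Silent Waters    | Young 
Quiet Streets    | Adams 
The Red Mountain | Smith 
The Iron Gate    | Smith 


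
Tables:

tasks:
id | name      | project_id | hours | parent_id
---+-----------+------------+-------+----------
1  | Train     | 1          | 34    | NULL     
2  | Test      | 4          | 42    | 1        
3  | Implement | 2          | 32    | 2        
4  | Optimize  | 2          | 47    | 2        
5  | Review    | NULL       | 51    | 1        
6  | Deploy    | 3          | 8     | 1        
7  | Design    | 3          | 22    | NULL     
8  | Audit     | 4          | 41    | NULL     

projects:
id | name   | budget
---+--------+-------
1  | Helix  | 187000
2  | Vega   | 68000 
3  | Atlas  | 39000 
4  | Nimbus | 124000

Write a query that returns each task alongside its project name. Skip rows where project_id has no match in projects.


INNER JOIN keeps only tasks rows whose project_id matches an id in projects. Walk through each task:
  - task 1 (Train): project_id=1 -> matches Helix
  - task 2 (Test): project_id=4 -> matches Nimbus
  - task 3 (Implement): project_id=2 -> matches Vega
  - task 4 (Optimize): project_id=2 -> matches Vega
  - task 5 (Review): project_id=NULL, no match -> dropped
  - task 6 (Deploy): project_id=3 -> matches Atlas
  - task 7 (Design): project_id=3 -> matches Atlas
  - task 8 (Audit): project_id=4 -> matches Nimbus
So 1 of 8 rows is dropped.

SQL:
SELECT a.name, b.name AS project
FROM tasks a
INNER JOIN projects b ON a.project_id = b.id

Result:
name      | project
----------+--------
Train     | Helix  
Test      | Nimbus 
Implement | Vega   
Optimize  | Vega   
Deploy    | Atlas  
Design    | Atlas  
Audit     | Nimbus 


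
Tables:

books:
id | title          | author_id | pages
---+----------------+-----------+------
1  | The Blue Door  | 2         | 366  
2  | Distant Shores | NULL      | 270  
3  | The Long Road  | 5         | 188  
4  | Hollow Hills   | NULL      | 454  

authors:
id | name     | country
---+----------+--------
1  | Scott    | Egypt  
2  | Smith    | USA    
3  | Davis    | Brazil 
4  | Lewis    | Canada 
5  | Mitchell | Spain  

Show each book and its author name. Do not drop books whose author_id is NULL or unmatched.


LEFT JOIN keeps every row from books (the left table); where author_id has no match in authors, the author columns become NULL. Walk through each book:
  - book 1 (The Blue Door): author_id=2 -> matches Smith
  - book 2 (Distant Shores): author_id=NULL, no match -> kept with NULL
  - book 3 (The Long Road): author_id=5 -> matches Mitchell
  - book 4 (Hollow Hills): author_id=NULL, no match -> kept with NULL
All 4 rows appear; 2 have NULL author.

SQL:
SELECT a.title, b.name AS author
FROM books a
LEFT JOIN authors b ON a.author_id = b.id

Result:
title          | author  
---------------+---------
The Blue Door  | Smith   
Distant Shores | NULL    
The Long Road  | Mitchell
Hollow Hills   | NULL    


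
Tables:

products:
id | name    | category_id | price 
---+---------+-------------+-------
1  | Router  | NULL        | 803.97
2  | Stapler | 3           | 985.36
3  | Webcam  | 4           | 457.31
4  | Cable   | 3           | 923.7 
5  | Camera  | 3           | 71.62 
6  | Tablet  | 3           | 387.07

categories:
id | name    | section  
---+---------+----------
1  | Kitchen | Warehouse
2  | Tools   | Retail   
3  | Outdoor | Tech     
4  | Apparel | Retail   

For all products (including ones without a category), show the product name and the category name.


LEFT JOIN keeps every row from products (the left table); where category_id has no match in categories, the category columns become NULL. Walk through each product:
  - product 1 (Router): category_id=NULL, no match -> kept with NULL
  - product 2 (Stapler): category_id=3 -> matches Outdoor
  - product 3 (Webcam): category_id=4 -> matches Apparel
  - product 4 (Cable): category_id=3 -> matches Outdoor
  - product 5 (Camera): category_id=3 -> matches Outdoor
  - product 6 (Tablet): category_id=3 -> matches Outdoor
All 6 rows appear; 1 has NULL category.

SQL:
SELECT a.name, b.name AS category
FROM products a
LEFT JOIN categories b ON a.category_id = b.id

Result:
name    | category
--------+---------
Router  | NULL    
Stapler | Outdoor 
Webcam  | Apparel 
Cable   | Outdoor 
Camera  | Outdoor 
Tablet  | Outdoor 


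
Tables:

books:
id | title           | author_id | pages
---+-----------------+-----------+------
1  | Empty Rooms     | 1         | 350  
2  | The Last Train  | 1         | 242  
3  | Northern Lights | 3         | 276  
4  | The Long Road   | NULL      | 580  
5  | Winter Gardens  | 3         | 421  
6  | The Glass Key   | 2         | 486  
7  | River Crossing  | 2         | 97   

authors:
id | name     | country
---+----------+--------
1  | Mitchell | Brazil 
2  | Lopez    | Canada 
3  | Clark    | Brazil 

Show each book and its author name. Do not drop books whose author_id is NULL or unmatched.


LEFT JOIN keeps every row from books (the left table); where author_id has no match in authors, the author columns become NULL. Walk through each book:
  - book 1 (Empty Rooms): author_id=1 -> matches Mitchell
  - book 2 (The Last Train): author_id=1 -> matches Mitchell
  - book 3 (Northern Lights): author_id=3 -> matches Clark
  - book 4 (The Long Road): author_id=NULL, no match -> kept with NULL
  - book 5 (Winter Gardens): author_id=3 -> matches Clark
  - book 6 (The Glass Key): author_id=2 -> matches Lopez
  - book 7 (River Crossing): author_id=2 -> matches Lopez
All 7 rows appear; 1 has NULL author.

SQL:
SELECT a.title, b.name AS author
FROM books a
LEFT JOIN authors b ON a.author_id = b.id

Result:
title           | author  
----------------+---------
Empty Rooms     | Mitchell
The Last Train  | Mitchell
Northern Lights | Clark   
The Long Road   | NULL    
Winter Gardens  | Clark   
The Glass Key   | Lopez   
River Crossing  | Lopez   


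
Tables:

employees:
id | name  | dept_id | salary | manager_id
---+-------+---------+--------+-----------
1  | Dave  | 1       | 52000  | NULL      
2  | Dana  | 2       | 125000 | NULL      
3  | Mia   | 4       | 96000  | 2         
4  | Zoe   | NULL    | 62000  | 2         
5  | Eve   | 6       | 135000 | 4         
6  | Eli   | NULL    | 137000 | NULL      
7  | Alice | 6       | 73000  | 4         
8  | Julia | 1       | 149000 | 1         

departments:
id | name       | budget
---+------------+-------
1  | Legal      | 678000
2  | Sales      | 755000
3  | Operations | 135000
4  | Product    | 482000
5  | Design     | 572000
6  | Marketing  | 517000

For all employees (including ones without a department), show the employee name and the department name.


LEFT JOIN keeps every row from employees (the left table); where dept_id has no match in departments, the department columns become NULL. Walk through each employee:
  - employee 1 (Dave): dept_id=1 -> matches Legal
  - employee 2 (Dana): dept_id=2 -> matches Sales
  - employee 3 (Mia): dept_id=4 -> matches Product
  - employee 4 (Zoe): dept_id=NULL, no match -> kept with NULL
  - employee 5 (Eve): dept_id=6 -> matches Marketing
  - employee 6 (Eli): dept_id=NULL, no match -> kept with NULL
  - employee 7 (Alice): dept_id=6 -> matches Marketing
  - employee 8 (Julia): dept_id=1 -> matches Legal
All 8 rows appear; 2 have NULL department.

SQL:
SELECT a.name, b.name AS department
FROM employees a
LEFT JOIN departments b ON a.dept_id = b.id

Result:
name  | department
------+-----------
Dave  | Legal     
Dana  | Sales     
Mia   | Product   
Zoe   | NULL      
Eve   | Marketing 
Eli   | NULL      
Alice | Marketing 
Julia | Legal     


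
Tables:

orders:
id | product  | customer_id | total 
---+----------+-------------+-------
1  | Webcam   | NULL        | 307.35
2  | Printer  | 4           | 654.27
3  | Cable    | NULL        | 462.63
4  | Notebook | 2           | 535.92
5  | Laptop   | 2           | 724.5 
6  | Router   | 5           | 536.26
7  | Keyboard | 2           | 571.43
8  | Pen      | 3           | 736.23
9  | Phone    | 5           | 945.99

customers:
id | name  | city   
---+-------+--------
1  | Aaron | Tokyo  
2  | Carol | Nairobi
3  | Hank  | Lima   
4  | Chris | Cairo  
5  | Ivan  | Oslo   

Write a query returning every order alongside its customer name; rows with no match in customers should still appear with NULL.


LEFT JOIN keeps every row from orders (the left table); where customer_id has no match in customers, the customer columns become NULL. Walk through each order:
  - order 1 (Webcam): customer_id=NULL, no match -> kept with NULL
  - order 2 (Printer): customer_id=4 -> matches Chris
  - order 3 (Cable): customer_id=NULL, no match -> kept with NULL
  - order 4 (Notebook): customer_id=2 -> matches Carol
  - order 5 (Laptop): customer_id=2 -> matches Carol
  - order 6 (Router): customer_id=5 -> matches Ivan
  - order 7 (Keyboard): customer_id=2 -> matches Carol
  - order 8 (Pen): customer_id=3 -> matches Hank
  - order 9 (Phone): customer_id=5 -> matches Ivan
All 9 rows appear; 2 have NULL customer.

SQL:
SELECT a.product, b.name AS customer
FROM orders a
LEFT JOIN customers b ON a.customer_id = b.id

Result:
product  | customer
---------+---------
Webcam   | NULL    
Printer  | Chris   
Cable    | NULL    
Notebook | Carol   
Laptop   | Carol   
Router   | Ivan    
Keyboard | Carol   
Pen      | Hank    
Phone    | Ivan    


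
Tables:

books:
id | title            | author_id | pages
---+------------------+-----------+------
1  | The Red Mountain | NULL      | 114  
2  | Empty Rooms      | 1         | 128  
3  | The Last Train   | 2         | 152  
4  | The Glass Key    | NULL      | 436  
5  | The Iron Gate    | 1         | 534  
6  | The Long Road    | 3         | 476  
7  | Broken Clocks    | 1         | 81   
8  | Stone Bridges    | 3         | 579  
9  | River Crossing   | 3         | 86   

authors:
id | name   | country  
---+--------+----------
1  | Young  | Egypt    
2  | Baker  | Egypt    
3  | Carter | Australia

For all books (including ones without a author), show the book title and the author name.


LEFT JOIN keeps every row from books (the left table); where author_id has no match in authors, the author columns become NULL. Walk through each book:
  - book 1 (The Red Mountain): author_id=NULL, no match -> kept with NULL
  - book 2 (Empty Rooms): author_id=1 -> matches Young
  - book 3 (The Last Train): author_id=2 -> matches Baker
  - book 4 (The Glass Key): author_id=NULL, no match -> kept with NULL
  - book 5 (The Iron Gate): author_id=1 -> matches Young
  - book 6 (The Long Road): author_id=3 -> matches Carter
  - book 7 (Broken Clocks): author_id=1 -> matches Young
  - book 8 (Stone Bridges): author_id=3 -> matches Carter
  - book 9 (River Crossing): author_id=3 -> matches Carter
All 9 rows appear; 2 have NULL author.

SQL:
SELECT a.title, b.name AS author
FROM books a
LEFT JOIN authors b ON a.author_id = b.id

Result:
title            | author
-----------------+-------
The Red Mountain | NULL  
Empty Rooms      | Young 
The Last Train   | Baker 
The Glass Key    | NULL  
The Iron Gate    | Young 
The Long Road    | Carter
Broken Clocks    | Young 
Stone Bridges    | Carter
River Crossing   | Carter


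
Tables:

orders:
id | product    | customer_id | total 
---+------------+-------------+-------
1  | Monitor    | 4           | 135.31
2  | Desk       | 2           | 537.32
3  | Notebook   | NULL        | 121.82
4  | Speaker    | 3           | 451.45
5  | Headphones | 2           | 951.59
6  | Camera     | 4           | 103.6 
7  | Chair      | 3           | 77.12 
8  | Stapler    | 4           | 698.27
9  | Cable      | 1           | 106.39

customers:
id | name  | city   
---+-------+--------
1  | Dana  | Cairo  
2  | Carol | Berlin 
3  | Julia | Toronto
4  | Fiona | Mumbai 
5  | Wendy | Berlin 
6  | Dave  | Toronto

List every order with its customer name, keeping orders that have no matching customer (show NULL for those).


LEFT JOIN keeps every row from orders (the left table); where customer_id has no match in customers, the customer columns become NULL. Walk through each order:
  - order 1 (Monitor): customer_id=4 -> matches Fiona
  - order 2 (Desk): customer_id=2 -> matches Carol
  - order 3 (Notebook): customer_id=NULL, no match -> kept with NULL
  - order 4 (Speaker): customer_id=3 -> matches Julia
  - order 5 (Headphones): customer_id=2 -> matches Carol
  - order 6 (Camera): customer_id=4 -> matches Fiona
  - order 7 (Chair): customer_id=3 -> matches Julia
  - order 8 (Stapler): customer_id=4 -> matches Fiona
  - order 9 (Cable): customer_id=1 -> matches Dana
All 9 rows appear; 1 has NULL customer.

SQL:
SELECT a.product, b.name AS customer
FROM orders a
LEFT JOIN customers b ON a.customer_id = b.id

Result:
product    | customer
-----------+---------
Monitor    | Fiona   
Desk       | Carol   
Notebook   | NULL    
Speaker    | Julia   
Headphones | Carol   
Camera     | Fiona   
Chair      | Julia   
Stapler    | Fiona   
Cable      | Dana    


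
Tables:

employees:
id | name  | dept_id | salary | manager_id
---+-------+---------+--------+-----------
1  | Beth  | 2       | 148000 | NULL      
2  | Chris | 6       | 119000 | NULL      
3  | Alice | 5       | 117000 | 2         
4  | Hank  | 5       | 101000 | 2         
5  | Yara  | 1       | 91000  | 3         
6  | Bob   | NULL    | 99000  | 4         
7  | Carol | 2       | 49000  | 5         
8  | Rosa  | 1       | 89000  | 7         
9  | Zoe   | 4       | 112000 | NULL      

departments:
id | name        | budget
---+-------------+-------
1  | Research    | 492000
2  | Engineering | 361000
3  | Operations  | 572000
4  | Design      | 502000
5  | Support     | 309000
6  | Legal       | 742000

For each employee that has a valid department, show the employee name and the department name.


INNER JOIN keeps only employees rows whose dept_id matches an id in departments. Walk through each employee:
  - employee 1 (Beth): dept_id=2 -> matches Engineering
  - employee 2 (Chris): dept_id=6 -> matches Legal
  - employee 3 (Alice): dept_id=5 -> matches Support
  - employee 4 (Hank): dept_id=5 -> matches Support
  - employee 5 (Yara): dept_id=1 -> matches Research
  - employee 6 (Bob): dept_id=NULL, no match -> dropped
  - employee 7 (Carol): dept_id=2 -> matches Engineering
  - employee 8 (Rosa): dept_id=1 -> matches Research
  - employee 9 (Zoe): dept_id=4 -> matches Design
So 1 of 9 rows is dropped.

SQL:
SELECT a.name, b.name AS department
FROM employees a
INNER JOIN departments b ON a.dept_id = b.id

Result:
name  | department 
------+------------
Beth  | Engineering
Chris | Legal      
Alice | Support    
Hank  | Support    
Yara  | Research   
Carol | Engineering
Rosa  | Research   
Zoe   | Design     


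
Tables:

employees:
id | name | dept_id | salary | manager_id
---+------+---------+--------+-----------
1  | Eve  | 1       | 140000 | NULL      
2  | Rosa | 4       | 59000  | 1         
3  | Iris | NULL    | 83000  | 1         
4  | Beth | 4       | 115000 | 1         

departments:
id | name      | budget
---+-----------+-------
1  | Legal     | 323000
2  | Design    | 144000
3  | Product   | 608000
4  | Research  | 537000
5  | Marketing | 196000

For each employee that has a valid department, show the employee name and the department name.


INNER JOIN keeps only employees rows whose dept_id matches an id in departments. Walk through each employee:
  - employee 1 (Eve): dept_id=1 -> matches Legal
  - employee 2 (Rosa): dept_id=4 -> matches Research
  - employee 3 (Iris): dept_id=NULL, no match -> dropped
  - employee 4 (Beth): dept_id=4 -> matches Research
So 1 of 4 rows is dropped.

SQL:
SELECT a.name, b.name AS department
FROM employees a
INNER JOIN departments b ON a.dept_id = b.id

Result:
name | department
-----+-----------
Eve  | Legal     
Rosa | Research  
Beth | Research  


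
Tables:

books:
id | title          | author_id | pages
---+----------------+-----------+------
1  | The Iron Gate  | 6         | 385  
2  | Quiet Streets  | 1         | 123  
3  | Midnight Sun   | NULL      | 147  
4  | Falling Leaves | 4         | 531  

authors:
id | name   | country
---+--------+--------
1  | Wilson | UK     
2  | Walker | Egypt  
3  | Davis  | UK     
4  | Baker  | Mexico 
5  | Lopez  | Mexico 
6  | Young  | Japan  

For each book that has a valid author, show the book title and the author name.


INNER JOIN keeps only books rows whose author_id matches an id in authors. Walk through each book:
  - book 1 (The Iron Gate): author_id=6 -> matches Young
  - book 2 (Quiet Streets): author_id=1 -> matches Wilson
  - book 3 (Midnight Sun): author_id=NULL, no match -> dropped
  - book 4 (Falling Leaves): author_id=4 -> matches Baker
So 1 of 4 rows is dropped.

SQL:
SELECT a.title, b.name AS author
FROM books a
INNER JOIN authors b ON a.author_id = b.id

Result:
title          | author
---------------+-------
The Iron Gate  | Young 
Quiet Streets  | Wilson
Falling Leaves | Baker 


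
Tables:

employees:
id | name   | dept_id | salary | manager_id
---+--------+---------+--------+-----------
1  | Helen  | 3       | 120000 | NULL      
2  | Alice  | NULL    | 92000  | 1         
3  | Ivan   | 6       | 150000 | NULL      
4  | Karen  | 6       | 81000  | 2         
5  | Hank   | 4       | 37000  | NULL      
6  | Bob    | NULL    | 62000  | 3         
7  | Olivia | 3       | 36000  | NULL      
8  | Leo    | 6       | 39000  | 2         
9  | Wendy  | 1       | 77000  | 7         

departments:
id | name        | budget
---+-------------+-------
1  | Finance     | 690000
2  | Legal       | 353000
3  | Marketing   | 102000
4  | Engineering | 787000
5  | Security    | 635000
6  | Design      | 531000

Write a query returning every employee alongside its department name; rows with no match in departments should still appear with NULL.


LEFT JOIN keeps every row from employees (the left table); where dept_id has no match in departments, the department columns become NULL. Walk through each employee:
  - employee 1 (Helen): dept_id=3 -> matches Marketing
  - employee 2 (Alice): dept_id=NULL, no match -> kept with NULL
  - employee 3 (Ivan): dept_id=6 -> matches Design
  - employee 4 (Karen): dept_id=6 -> matches Design
  - employee 5 (Hank): dept_id=4 -> matches Engineering
  - employee 6 (Bob): dept_id=NULL, no match -> kept with NULL
  - employee 7 (Olivia): dept_id=3 -> matches Marketing
  - employee 8 (Leo): dept_id=6 -> matches Design
  - employee 9 (Wendy): dept_id=1 -> matches Finance
All 9 rows appear; 2 have NULL department.

SQL:
SELECT a.name, b.name AS department
FROM employees a
LEFT JOIN departments b ON a.dept_id = b.id

Result:
name   | department 
-------+------------
Helen  | Marketing  
Alice  | NULL       
Ivan   | Design     
Karen  | Design     
Hank   | Engineering
Bob    | NULL       
Olivia | Marketing  
Leo    | Design     
Wendy  | Finance    
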